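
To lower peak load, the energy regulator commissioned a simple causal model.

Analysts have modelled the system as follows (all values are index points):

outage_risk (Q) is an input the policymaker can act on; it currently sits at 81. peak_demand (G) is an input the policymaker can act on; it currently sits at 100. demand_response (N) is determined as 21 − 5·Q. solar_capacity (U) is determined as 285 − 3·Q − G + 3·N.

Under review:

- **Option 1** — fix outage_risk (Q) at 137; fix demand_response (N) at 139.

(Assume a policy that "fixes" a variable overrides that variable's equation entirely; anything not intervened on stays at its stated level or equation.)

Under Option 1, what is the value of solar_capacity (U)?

Option 1 (Q := 137, N := 139):
  Q = 137
  G = 100
  N = 139
  U = 285 − 3·137 − 100 + 3·139 = 191

191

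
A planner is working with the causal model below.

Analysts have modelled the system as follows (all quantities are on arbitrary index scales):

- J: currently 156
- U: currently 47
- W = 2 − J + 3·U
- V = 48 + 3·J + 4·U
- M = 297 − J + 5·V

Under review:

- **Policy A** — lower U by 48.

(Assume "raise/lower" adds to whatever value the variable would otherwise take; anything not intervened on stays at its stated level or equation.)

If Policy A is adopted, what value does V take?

Policy A (U − 48):
  J = 156
  U = 47 − 48 = -1
  V = 48 + 3·156 + 4·(-1) = 512

512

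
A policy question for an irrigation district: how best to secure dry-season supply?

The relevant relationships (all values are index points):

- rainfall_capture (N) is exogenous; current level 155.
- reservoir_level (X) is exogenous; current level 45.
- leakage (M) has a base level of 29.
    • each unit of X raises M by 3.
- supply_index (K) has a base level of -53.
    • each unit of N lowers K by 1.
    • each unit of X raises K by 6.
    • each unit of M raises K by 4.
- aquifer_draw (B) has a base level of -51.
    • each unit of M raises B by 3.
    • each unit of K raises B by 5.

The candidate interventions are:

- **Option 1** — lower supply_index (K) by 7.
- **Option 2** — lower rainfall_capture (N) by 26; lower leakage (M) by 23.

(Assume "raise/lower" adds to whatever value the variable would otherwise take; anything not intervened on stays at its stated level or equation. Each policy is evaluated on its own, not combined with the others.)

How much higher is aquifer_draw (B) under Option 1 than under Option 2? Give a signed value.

Option 1 (K − 7):
  N = 155
  X = 45
  M = 29 + 3·45 = 164
  K = -53 − 155 + 6·45 + 4·164 (−7 from intervention) = 711
  B = -51 + 3·164 + 5·711 = 3996
Option 2 (N − 26, M − 23):
  N = 155 − 26 = 129
  X = 45
  M = 29 + 3·45 (−23 from intervention) = 141
  K = -53 − 129 + 6·45 + 4·141 = 652
  B = -51 + 3·141 + 5·652 = 3632
B: 3996 − 3632 = 364

364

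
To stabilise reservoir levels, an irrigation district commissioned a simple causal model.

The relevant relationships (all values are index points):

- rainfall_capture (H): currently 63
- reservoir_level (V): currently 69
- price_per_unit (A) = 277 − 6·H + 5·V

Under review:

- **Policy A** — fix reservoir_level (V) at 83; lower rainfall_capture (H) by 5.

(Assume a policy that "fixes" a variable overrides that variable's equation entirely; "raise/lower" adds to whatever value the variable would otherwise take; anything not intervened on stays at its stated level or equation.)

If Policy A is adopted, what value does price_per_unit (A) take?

344

Policy A (V := 83, H − 5):
  H = 63 − 5 = 58
  V = 83
  A = 277 − 6·58 + 5·83 = 344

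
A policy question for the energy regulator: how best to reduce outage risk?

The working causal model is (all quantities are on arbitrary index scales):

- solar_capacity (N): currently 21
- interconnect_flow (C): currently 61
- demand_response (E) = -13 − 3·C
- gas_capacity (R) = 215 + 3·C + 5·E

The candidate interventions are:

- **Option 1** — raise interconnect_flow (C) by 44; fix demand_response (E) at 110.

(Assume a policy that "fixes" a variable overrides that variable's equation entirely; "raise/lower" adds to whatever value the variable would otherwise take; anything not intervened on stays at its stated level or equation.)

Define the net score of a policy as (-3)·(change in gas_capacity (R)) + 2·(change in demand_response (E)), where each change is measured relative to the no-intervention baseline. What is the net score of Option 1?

Baseline:
  C = 61
  E = -13 − 3·61 = -196
  R = 215 + 3·61 + 5·(-196) = -582
Option 1 (C + 44, E := 110):
  C = 61 + 44 = 105
  E = 110
  R = 215 + 3·105 + 5·110 = 1080
ΔR = 1080 − (-582) = 1662; ΔE = 110 − (-196) = 306
Score = (-3)·1662 + 2·306 = -4374

-4374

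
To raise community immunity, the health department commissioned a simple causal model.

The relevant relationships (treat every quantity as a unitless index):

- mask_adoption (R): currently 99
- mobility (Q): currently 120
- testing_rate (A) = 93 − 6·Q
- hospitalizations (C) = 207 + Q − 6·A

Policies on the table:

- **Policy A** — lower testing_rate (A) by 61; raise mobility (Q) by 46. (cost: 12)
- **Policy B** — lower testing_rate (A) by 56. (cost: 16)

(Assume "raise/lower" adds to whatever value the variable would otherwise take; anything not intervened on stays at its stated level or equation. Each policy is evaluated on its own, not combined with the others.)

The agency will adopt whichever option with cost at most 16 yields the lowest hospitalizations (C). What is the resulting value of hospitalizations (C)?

Policy A (A − 61, Q + 46):
  Q = 120 + 46 = 166
  A = 93 − 6·166 (−61 from intervention) = -964
  C = 207 + 166 − 6·(-964) = 6157
Policy B (A − 56):
  Q = 120
  A = 93 − 6·120 (−56 from intervention) = -683
  C = 207 + 120 − 6·(-683) = 4425
Comparing — Policy A: C=6157, Policy B: C=4425. Lowest is 4425 (Policy B).

4425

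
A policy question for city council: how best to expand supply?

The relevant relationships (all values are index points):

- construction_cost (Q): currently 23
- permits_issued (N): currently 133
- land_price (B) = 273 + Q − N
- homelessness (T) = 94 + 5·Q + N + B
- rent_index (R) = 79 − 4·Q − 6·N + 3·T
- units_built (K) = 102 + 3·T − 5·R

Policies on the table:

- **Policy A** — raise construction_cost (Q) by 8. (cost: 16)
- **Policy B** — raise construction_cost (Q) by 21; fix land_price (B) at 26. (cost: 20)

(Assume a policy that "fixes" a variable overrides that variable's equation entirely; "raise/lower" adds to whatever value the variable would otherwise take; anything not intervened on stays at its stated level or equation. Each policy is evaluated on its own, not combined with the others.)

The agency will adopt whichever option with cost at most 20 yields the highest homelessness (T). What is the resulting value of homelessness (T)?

Policy A (Q + 8):
  Q = 23 + 8 = 31
  N = 133
  B = 273 + 31 − 133 = 171
  T = 94 + 5·31 + 133 + 171 = 553
Policy B (Q + 21, B := 26):
  Q = 23 + 21 = 44
  N = 133
  B = 26
  T = 94 + 5·44 + 133 + 26 = 473
Comparing — Policy A: T=553, Policy B: T=473. Highest is 553 (Policy A).

553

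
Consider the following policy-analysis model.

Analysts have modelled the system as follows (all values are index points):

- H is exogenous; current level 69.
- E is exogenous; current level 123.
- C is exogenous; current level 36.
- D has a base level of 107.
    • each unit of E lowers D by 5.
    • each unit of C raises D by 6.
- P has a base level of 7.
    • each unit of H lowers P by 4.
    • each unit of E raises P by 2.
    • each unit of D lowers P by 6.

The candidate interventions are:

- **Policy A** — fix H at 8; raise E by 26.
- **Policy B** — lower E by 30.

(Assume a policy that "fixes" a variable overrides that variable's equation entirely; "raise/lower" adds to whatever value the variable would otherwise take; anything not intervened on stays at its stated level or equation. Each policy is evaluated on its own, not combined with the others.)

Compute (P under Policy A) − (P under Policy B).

Policy A (H := 8, E + 26):
  H = 8
  E = 123 + 26 = 149
  C = 36
  D = 107 − 5·149 + 6·36 = -422
  P = 7 − 4·8 + 2·149 − 6·(-422) = 2805
Policy B (E − 30):
  H = 69
  E = 123 − 30 = 93
  C = 36
  D = 107 − 5·93 + 6·36 = -142
  P = 7 − 4·69 + 2·93 − 6·(-142) = 769
P: 2805 − 769 = 2036

2036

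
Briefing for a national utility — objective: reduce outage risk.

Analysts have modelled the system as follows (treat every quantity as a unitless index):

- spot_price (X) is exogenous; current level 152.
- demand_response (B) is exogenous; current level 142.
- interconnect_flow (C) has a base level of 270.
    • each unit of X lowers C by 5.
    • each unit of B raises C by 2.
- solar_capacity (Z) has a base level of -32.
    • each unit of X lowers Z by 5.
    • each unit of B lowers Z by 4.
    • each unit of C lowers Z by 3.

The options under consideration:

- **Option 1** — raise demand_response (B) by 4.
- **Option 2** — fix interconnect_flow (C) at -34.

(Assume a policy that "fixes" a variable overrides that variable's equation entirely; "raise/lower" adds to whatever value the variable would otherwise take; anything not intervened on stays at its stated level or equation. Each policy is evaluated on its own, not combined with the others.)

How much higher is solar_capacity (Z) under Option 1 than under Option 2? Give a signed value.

Option 1 (B + 4):
  X = 152
  B = 142 + 4 = 146
  C = 270 − 5·152 + 2·146 = -198
  Z = -32 − 5·152 − 4·146 − 3·(-198) = -782
Option 2 (C := -34):
  X = 152
  B = 142
  C = -34
  Z = -32 − 5·152 − 4·142 − 3·(-34) = -1258
Z: -782 − (-1258) = 476

476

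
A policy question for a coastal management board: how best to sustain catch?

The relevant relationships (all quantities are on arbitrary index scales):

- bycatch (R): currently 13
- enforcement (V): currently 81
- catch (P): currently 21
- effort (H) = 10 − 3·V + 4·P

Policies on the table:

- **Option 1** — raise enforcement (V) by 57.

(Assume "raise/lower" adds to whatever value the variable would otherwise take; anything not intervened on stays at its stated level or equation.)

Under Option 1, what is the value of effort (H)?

-320

Option 1 (V + 57):
  V = 81 + 57 = 138
  P = 21
  H = 10 − 3·138 + 4·21 = -320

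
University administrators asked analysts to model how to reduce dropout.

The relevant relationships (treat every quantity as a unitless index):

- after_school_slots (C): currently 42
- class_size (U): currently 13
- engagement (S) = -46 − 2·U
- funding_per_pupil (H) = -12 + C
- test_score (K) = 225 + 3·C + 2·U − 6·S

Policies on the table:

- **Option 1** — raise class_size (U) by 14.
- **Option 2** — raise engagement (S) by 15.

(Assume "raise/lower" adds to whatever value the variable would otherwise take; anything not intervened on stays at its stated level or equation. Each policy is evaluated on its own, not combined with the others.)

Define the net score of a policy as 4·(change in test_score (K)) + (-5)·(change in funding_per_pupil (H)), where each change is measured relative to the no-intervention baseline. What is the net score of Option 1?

784

Baseline:
  C = 42
  U = 13
  S = -46 − 2·13 = -72
  H = -12 + 42 = 30
  K = 225 + 3·42 + 2·13 − 6·(-72) = 809
Option 1 (U + 14):
  C = 42
  U = 13 + 14 = 27
  S = -46 − 2·27 = -100
  H = -12 + 42 = 30
  K = 225 + 3·42 + 2·27 − 6·(-100) = 1005
ΔK = 1005 − 809 = 196; ΔH = 30 − 30 = 0
Score = 4·196 + (-5)·0 = 784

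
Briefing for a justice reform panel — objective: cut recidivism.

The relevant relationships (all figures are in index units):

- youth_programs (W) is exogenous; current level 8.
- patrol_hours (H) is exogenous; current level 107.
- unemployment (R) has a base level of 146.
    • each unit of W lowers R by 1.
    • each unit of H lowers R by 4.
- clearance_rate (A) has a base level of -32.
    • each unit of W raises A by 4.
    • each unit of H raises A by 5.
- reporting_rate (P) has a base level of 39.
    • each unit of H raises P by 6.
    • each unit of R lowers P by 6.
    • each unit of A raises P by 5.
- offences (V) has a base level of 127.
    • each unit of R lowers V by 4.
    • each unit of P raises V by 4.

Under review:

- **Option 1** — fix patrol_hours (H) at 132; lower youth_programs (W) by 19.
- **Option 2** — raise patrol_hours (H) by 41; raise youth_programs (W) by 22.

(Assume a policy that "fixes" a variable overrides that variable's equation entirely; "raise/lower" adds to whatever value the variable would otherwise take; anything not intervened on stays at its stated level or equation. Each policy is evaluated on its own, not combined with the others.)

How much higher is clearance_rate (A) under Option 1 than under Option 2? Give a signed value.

Option 1 (H := 132, W − 19):
  W = 8 − 19 = -11
  H = 132
  A = -32 + 4·(-11) + 5·132 = 584
Option 2 (H + 41, W + 22):
  W = 8 + 22 = 30
  H = 107 + 41 = 148
  A = -32 + 4·30 + 5·148 = 828
A: 584 − 828 = -244

-244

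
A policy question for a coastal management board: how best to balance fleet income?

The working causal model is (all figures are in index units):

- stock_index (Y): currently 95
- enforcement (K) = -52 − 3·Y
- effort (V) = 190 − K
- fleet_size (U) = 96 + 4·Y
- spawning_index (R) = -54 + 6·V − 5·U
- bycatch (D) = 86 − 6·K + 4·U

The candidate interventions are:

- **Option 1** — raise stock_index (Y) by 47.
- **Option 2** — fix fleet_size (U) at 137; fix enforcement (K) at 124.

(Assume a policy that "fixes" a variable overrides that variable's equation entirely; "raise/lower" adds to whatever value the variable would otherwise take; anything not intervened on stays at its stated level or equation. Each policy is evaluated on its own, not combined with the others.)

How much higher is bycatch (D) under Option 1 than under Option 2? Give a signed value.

Option 1 (Y + 47):
  Y = 95 + 47 = 142
  K = -52 − 3·142 = -478
  U = 96 + 4·142 = 664
  D = 86 − 6·(-478) + 4·664 = 5610
Option 2 (U := 137, K := 124):
  Y = 95
  K = 124
  U = 137
  D = 86 − 6·124 + 4·137 = -110
D: 5610 − (-110) = 5720

5720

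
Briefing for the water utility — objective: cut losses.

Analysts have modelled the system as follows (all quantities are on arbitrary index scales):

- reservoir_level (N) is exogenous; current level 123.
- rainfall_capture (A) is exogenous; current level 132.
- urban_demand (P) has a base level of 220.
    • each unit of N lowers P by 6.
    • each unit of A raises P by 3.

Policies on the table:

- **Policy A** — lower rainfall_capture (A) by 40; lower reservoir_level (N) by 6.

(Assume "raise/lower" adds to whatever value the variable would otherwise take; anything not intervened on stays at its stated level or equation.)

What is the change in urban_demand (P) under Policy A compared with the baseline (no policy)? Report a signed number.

-84

Baseline:
  N = 123
  A = 132
  P = 220 − 6·123 + 3·132 = -122
Policy A (A − 40, N − 6):
  N = 123 − 6 = 117
  A = 132 − 40 = 92
  P = 220 − 6·117 + 3·92 = -206
Change in P: -206 − (-122) = -84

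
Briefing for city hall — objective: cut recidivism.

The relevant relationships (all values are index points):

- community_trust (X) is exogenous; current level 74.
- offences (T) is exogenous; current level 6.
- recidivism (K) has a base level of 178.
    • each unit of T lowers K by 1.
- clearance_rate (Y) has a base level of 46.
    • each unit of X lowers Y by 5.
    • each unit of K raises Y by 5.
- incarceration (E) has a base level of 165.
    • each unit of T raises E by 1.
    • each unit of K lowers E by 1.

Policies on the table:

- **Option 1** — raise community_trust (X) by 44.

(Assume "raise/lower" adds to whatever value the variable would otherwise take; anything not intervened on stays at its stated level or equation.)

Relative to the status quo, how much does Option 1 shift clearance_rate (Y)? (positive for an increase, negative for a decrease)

Baseline:
  X = 74
  T = 6
  K = 178 − 6 = 172
  Y = 46 − 5·74 + 5·172 = 536
Option 1 (X + 44):
  X = 74 + 44 = 118
  T = 6
  K = 178 − 6 = 172
  Y = 46 − 5·118 + 5·172 = 316
Change in Y: 316 − 536 = -220

-220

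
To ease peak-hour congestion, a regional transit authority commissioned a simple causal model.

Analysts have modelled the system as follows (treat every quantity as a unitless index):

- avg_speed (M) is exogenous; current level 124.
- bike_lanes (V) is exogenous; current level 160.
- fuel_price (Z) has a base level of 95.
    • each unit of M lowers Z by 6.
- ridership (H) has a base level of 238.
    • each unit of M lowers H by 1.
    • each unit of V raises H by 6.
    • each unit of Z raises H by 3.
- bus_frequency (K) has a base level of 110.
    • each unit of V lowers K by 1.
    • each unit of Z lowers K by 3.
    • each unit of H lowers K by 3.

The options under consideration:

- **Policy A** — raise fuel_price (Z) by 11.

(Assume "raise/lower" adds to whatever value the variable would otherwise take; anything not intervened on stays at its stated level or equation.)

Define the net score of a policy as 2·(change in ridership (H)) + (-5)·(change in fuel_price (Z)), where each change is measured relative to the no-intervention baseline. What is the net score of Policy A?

11

Baseline:
  M = 124
  V = 160
  Z = 95 − 6·124 = -649
  H = 238 − 124 + 6·160 + 3·(-649) = -873
Policy A (Z + 11):
  M = 124
  V = 160
  Z = 95 − 6·124 (+11 from intervention) = -638
  H = 238 − 124 + 6·160 + 3·(-638) = -840
ΔH = -840 − (-873) = 33; ΔZ = -638 − (-649) = 11
Score = 2·33 + (-5)·11 = 11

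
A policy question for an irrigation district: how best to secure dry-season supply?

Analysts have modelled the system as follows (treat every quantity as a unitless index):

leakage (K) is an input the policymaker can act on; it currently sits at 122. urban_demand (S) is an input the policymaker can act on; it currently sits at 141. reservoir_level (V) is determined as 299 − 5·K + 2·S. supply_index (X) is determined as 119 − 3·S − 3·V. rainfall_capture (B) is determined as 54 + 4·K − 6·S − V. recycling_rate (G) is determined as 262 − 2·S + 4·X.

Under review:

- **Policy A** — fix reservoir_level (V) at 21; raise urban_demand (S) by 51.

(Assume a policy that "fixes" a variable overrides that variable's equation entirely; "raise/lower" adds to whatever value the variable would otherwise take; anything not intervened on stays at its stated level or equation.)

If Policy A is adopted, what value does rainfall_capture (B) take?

Policy A (V := 21, S + 51):
  K = 122
  S = 141 + 51 = 192
  V = 21
  B = 54 + 4·122 − 6·192 − 21 = -631

-631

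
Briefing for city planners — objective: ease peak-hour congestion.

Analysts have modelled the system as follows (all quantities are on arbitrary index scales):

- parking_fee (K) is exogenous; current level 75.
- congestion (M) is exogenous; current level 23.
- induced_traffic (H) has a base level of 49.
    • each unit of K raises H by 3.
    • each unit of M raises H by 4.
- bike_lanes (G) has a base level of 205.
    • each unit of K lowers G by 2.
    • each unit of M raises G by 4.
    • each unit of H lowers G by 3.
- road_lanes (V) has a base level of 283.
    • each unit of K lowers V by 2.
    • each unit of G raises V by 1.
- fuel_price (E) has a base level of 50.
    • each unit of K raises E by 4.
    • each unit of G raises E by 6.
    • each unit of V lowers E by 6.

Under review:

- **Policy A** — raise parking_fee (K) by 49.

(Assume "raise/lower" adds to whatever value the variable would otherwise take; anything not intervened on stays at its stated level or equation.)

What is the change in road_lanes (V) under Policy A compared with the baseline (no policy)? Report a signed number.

Baseline:
  K = 75
  M = 23
  H = 49 + 3·75 + 4·23 = 366
  G = 205 − 2·75 + 4·23 − 3·366 = -951
  V = 283 − 2·75 + (-951) = -818
Policy A (K + 49):
  K = 75 + 49 = 124
  M = 23
  H = 49 + 3·124 + 4·23 = 513
  G = 205 − 2·124 + 4·23 − 3·513 = -1490
  V = 283 − 2·124 + (-1490) = -1455
Change in V: -1455 − (-818) = -637

-637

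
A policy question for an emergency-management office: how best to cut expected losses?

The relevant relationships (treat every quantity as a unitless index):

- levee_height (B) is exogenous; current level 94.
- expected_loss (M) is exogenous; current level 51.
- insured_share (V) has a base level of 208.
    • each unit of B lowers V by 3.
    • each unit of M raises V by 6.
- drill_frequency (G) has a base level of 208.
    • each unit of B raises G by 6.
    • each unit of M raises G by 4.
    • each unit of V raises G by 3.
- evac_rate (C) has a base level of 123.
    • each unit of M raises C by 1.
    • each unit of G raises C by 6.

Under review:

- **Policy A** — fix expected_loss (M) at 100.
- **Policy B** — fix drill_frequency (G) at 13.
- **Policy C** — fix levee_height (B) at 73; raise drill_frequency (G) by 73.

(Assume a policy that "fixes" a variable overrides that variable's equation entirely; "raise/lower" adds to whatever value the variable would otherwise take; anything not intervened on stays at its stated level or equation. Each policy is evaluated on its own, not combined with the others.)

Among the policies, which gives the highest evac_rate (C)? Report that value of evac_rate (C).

Policy A (M := 100):
  B = 94
  M = 100
  V = 208 − 3·94 + 6·100 = 526
  G = 208 + 6·94 + 4·100 + 3·526 = 2750
  C = 123 + 100 + 6·2750 = 16723
Policy B (G := 13):
  B = 94
  M = 51
  V = 208 − 3·94 + 6·51 = 232
  G = 13
  C = 123 + 51 + 6·13 = 252
Policy C (B := 73, G + 73):
  B = 73
  M = 51
  V = 208 − 3·73 + 6·51 = 295
  G = 208 + 6·73 + 4·51 + 3·295 (+73 from intervention) = 1808
  C = 123 + 51 + 6·1808 = 11022
Comparing — Policy A: C=16723, Policy B: C=252, Policy C: C=11022. Highest is 16723 (Policy A).

16723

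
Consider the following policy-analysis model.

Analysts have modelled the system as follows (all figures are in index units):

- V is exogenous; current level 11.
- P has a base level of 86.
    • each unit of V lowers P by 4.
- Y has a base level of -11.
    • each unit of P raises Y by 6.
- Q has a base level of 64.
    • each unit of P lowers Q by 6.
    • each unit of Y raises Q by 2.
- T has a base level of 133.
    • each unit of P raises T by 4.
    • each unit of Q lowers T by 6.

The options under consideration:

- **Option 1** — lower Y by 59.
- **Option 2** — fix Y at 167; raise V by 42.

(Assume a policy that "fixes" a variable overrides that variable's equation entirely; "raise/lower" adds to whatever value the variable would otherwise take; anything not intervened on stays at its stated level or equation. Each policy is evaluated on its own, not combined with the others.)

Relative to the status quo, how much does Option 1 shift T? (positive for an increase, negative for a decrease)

Baseline:
  V = 11
  P = 86 − 4·11 = 42
  Y = -11 + 6·42 = 241
  Q = 64 − 6·42 + 2·241 = 294
  T = 133 + 4·42 − 6·294 = -1463
Option 1 (Y − 59):
  V = 11
  P = 86 − 4·11 = 42
  Y = -11 + 6·42 (−59 from intervention) = 182
  Q = 64 − 6·42 + 2·182 = 176
  T = 133 + 4·42 − 6·176 = -755
Change in T: -755 − (-1463) = 708

708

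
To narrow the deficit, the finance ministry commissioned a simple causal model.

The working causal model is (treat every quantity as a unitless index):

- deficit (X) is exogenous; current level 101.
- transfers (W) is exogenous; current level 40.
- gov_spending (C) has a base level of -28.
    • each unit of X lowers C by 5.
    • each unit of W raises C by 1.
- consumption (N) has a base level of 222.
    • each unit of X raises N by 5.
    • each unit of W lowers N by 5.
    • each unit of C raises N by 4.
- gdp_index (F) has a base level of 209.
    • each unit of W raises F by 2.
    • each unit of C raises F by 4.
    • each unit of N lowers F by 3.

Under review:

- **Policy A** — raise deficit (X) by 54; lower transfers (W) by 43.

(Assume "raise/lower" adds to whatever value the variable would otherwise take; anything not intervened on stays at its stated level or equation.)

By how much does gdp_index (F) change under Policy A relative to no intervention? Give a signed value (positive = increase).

963

Baseline:
  X = 101
  W = 40
  C = -28 − 5·101 + 40 = -493
  N = 222 + 5·101 − 5·40 + 4·(-493) = -1445
  F = 209 + 2·40 + 4·(-493) − 3·(-1445) = 2652
Policy A (X + 54, W − 43):
  X = 101 + 54 = 155
  W = 40 − 43 = -3
  C = -28 − 5·155 + (-3) = -806
  N = 222 + 5·155 − 5·(-3) + 4·(-806) = -2212
  F = 209 + 2·(-3) + 4·(-806) − 3·(-2212) = 3615
Change in F: 3615 − 2652 = 963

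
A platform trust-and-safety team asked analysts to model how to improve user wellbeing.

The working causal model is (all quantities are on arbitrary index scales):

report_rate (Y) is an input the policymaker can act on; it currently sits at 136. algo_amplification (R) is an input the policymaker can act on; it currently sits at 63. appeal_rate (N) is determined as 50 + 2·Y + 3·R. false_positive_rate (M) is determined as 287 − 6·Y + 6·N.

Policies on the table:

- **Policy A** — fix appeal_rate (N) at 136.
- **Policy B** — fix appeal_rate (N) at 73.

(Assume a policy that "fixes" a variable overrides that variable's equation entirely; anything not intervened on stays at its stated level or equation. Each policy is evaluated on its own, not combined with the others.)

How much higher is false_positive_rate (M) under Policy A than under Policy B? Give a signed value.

Policy A (N := 136):
  Y = 136
  R = 63
  N = 136
  M = 287 − 6·136 + 6·136 = 287
Policy B (N := 73):
  Y = 136
  R = 63
  N = 73
  M = 287 − 6·136 + 6·73 = -91
M: 287 − (-91) = 378

378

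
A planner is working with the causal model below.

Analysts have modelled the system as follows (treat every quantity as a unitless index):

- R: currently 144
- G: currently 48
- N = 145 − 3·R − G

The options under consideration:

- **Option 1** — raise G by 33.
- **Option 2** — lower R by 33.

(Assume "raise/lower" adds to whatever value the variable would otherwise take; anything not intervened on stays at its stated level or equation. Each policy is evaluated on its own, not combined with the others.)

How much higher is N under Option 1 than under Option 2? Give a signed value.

-132

Option 1 (G + 33):
  R = 144
  G = 48 + 33 = 81
  N = 145 − 3·144 − 81 = -368
Option 2 (R − 33):
  R = 144 − 33 = 111
  G = 48
  N = 145 − 3·111 − 48 = -236
N: -368 − (-236) = -132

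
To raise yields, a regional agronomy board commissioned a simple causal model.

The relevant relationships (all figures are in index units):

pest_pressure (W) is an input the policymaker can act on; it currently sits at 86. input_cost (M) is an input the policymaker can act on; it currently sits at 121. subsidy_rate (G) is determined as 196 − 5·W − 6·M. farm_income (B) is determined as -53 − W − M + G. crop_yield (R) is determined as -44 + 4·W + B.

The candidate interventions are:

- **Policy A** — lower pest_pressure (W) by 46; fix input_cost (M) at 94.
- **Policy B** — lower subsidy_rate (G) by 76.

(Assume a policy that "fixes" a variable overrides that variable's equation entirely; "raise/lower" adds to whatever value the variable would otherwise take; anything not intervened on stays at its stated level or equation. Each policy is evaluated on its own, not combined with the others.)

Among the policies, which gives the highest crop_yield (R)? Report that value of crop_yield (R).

Policy A (W − 46, M := 94):
  W = 86 − 46 = 40
  M = 94
  G = 196 − 5·40 − 6·94 = -568
  B = -53 − 40 − 94 + (-568) = -755
  R = -44 + 4·40 + (-755) = -639
Policy B (G − 76):
  W = 86
  M = 121
  G = 196 − 5·86 − 6·121 (−76 from intervention) = -1036
  B = -53 − 86 − 121 + (-1036) = -1296
  R = -44 + 4·86 + (-1296) = -996
Comparing — Policy A: R=-639, Policy B: R=-996. Highest is -639 (Policy A).

-639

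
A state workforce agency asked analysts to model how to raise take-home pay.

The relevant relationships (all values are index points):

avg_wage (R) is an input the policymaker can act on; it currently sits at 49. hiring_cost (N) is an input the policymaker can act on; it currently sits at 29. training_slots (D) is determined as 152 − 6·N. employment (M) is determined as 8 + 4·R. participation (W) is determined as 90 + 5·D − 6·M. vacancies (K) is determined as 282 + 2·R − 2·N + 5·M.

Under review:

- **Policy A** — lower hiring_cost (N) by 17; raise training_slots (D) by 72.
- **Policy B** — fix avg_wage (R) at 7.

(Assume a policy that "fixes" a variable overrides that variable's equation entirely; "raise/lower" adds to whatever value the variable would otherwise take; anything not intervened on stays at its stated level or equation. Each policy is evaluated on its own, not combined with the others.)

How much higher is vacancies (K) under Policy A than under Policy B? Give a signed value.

958

Policy A (N − 17, D + 72):
  R = 49
  N = 29 − 17 = 12
  M = 8 + 4·49 = 204
  K = 282 + 2·49 − 2·12 + 5·204 = 1376
Policy B (R := 7):
  R = 7
  N = 29
  M = 8 + 4·7 = 36
  K = 282 + 2·7 − 2·29 + 5·36 = 418
K: 1376 − 418 = 958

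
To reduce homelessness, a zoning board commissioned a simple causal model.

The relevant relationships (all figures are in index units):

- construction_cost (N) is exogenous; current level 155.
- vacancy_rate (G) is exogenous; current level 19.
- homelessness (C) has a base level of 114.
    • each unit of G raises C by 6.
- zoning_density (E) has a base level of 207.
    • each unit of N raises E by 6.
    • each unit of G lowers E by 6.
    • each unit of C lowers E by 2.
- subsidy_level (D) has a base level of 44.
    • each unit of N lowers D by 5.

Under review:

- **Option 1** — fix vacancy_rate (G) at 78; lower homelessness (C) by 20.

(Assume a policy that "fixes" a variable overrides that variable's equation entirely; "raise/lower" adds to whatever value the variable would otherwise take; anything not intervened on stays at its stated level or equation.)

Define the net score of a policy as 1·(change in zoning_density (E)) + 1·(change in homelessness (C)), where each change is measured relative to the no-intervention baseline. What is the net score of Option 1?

Baseline:
  N = 155
  G = 19
  C = 114 + 6·19 = 228
  E = 207 + 6·155 − 6·19 − 2·228 = 567
Option 1 (G := 78, C − 20):
  N = 155
  G = 78
  C = 114 + 6·78 (−20 from intervention) = 562
  E = 207 + 6·155 − 6·78 − 2·562 = -455
ΔE = -455 − 567 = -1022; ΔC = 562 − 228 = 334
Score = 1·(-1022) + 1·334 = -688

-688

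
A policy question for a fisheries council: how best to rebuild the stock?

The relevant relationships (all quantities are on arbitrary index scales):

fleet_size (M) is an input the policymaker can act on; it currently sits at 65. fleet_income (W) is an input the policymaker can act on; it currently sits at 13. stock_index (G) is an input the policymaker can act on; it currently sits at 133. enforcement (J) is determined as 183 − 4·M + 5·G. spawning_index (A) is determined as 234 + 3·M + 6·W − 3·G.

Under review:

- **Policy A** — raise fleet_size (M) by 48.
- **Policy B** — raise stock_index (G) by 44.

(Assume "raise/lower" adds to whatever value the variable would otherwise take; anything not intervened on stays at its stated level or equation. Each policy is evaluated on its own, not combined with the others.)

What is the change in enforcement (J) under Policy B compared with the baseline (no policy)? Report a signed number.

Baseline:
  M = 65
  G = 133
  J = 183 − 4·65 + 5·133 = 588
Policy B (G + 44):
  M = 65
  G = 133 + 44 = 177
  J = 183 − 4·65 + 5·177 = 808
Change in J: 808 − 588 = 220

220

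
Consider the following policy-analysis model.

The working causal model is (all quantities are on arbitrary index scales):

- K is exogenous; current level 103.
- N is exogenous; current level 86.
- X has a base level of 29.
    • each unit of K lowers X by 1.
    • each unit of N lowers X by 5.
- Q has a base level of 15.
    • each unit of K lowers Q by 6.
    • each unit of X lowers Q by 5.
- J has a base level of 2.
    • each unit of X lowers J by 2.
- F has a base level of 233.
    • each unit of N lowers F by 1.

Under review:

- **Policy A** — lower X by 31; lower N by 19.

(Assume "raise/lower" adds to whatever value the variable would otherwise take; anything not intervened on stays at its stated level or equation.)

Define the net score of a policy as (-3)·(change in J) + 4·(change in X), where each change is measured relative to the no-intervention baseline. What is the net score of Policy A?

640

Baseline:
  K = 103
  N = 86
  X = 29 − 103 − 5·86 = -504
  J = 2 − 2·(-504) = 1010
Policy A (X − 31, N − 19):
  K = 103
  N = 86 − 19 = 67
  X = 29 − 103 − 5·67 (−31 from intervention) = -440
  J = 2 − 2·(-440) = 882
ΔJ = 882 − 1010 = -128; ΔX = -440 − (-504) = 64
Score = (-3)·(-128) + 4·64 = 640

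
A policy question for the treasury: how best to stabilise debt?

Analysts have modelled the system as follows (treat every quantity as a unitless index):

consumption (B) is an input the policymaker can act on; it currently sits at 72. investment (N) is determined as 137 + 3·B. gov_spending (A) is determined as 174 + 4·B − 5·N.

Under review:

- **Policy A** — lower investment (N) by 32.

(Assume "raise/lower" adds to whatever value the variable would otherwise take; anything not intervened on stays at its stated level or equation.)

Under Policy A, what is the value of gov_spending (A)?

Policy A (N − 32):
  B = 72
  N = 137 + 3·72 (−32 from intervention) = 321
  A = 174 + 4·72 − 5·321 = -1143

-1143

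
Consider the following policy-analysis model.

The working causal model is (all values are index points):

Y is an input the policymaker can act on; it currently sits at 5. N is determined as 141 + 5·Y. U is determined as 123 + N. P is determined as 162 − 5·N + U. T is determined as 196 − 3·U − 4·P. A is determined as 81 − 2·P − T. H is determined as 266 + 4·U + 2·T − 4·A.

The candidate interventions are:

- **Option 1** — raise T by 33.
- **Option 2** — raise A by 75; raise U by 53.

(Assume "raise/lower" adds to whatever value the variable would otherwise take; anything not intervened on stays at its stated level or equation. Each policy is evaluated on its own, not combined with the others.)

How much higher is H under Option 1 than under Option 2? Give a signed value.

2088

Option 1 (T + 33):
  Y = 5
  N = 141 + 5·5 = 166
  U = 123 + 166 = 289
  P = 162 − 5·166 + 289 = -379
  T = 196 − 3·289 − 4·(-379) (+33 from intervention) = 878
  A = 81 − 2·(-379) − 878 = -39
  H = 266 + 4·289 + 2·878 − 4·(-39) = 3334
Option 2 (A + 75, U + 53):
  Y = 5
  N = 141 + 5·5 = 166
  U = 123 + 166 (+53 from intervention) = 342
  P = 162 − 5·166 + 342 = -326
  T = 196 − 3·342 − 4·(-326) = 474
  A = 81 − 2·(-326) − 474 (+75 from intervention) = 334
  H = 266 + 4·342 + 2·474 − 4·334 = 1246
H: 3334 − 1246 = 2088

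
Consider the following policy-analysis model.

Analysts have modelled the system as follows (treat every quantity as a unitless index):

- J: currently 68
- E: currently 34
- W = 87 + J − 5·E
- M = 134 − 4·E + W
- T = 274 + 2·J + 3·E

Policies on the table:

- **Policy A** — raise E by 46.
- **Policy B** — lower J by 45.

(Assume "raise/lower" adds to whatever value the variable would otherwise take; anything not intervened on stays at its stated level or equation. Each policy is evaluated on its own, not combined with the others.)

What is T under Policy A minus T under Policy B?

Policy A (E + 46):
  J = 68
  E = 34 + 46 = 80
  T = 274 + 2·68 + 3·80 = 650
Policy B (J − 45):
  J = 68 − 45 = 23
  E = 34
  T = 274 + 2·23 + 3·34 = 422
T: 650 − 422 = 228

228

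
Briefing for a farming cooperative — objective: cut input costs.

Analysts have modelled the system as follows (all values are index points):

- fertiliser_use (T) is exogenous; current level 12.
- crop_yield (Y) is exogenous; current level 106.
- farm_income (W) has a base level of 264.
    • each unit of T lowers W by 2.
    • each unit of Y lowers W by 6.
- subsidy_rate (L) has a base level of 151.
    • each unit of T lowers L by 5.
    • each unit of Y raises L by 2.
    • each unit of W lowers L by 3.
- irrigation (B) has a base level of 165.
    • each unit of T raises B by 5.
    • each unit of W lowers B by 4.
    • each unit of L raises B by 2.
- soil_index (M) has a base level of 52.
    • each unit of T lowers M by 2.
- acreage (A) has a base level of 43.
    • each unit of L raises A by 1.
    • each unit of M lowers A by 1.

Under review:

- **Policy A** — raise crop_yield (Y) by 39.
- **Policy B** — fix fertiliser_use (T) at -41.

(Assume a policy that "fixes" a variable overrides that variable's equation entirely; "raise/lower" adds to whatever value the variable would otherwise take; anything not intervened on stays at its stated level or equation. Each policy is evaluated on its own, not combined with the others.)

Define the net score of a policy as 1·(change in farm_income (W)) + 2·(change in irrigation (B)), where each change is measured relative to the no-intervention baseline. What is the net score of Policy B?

Baseline:
  T = 12
  Y = 106
  W = 264 − 2·12 − 6·106 = -396
  L = 151 − 5·12 + 2·106 − 3·(-396) = 1491
  B = 165 + 5·12 − 4·(-396) + 2·1491 = 4791
Policy B (T := -41):
  T = -41
  Y = 106
  W = 264 − 2·(-41) − 6·106 = -290
  L = 151 − 5·(-41) + 2·106 − 3·(-290) = 1438
  B = 165 + 5·(-41) − 4·(-290) + 2·1438 = 3996
ΔW = -290 − (-396) = 106; ΔB = 3996 − 4791 = -795
Score = 1·106 + 2·(-795) = -1484

-1484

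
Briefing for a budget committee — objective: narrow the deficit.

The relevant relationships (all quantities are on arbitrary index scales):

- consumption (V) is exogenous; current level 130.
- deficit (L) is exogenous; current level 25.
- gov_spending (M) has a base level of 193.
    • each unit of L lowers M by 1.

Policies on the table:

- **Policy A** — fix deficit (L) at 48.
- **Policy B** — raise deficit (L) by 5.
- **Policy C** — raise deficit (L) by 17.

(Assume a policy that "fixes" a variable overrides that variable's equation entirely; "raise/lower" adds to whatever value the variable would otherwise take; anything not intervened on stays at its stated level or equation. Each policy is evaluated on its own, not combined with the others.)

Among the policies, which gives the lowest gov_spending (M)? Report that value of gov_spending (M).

145

Policy A (L := 48):
  L = 48
  M = 193 − 48 = 145
Policy B (L + 5):
  L = 25 + 5 = 30
  M = 193 − 30 = 163
Policy C (L + 17):
  L = 25 + 17 = 42
  M = 193 − 42 = 151
Comparing — Policy A: M=145, Policy B: M=163, Policy C: M=151. Lowest is 145 (Policy A).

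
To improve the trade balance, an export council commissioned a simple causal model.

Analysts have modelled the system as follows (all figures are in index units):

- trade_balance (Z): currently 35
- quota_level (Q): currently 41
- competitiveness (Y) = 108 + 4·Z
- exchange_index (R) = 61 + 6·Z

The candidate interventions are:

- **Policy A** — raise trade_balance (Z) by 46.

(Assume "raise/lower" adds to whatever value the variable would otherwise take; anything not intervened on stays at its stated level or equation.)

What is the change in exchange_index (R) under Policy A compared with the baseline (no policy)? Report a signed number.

276

Baseline:
  Z = 35
  R = 61 + 6·35 = 271
Policy A (Z + 46):
  Z = 35 + 46 = 81
  R = 61 + 6·81 = 547
Change in R: 547 − 271 = 276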